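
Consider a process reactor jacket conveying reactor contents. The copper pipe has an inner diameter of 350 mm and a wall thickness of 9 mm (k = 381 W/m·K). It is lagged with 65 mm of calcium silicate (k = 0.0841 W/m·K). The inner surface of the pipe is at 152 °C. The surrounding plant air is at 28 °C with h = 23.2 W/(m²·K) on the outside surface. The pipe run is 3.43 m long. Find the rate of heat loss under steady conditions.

Q ≈ 709 W

For a radial system each layer contributes R = ln(r_out/r_in)/(2πkL); films add R = 1/(hA).
R_copper pipe wall = ln(184/175)/(2π×381×3.43) = 6.108×10^-6 K/W
R_calcium silicate = ln(249/184)/(2π×0.0841×3.43) = 0.1669 K/W
R_outer film = 1/(h_o·2πr_oL) = 1/(23.2×2π×0.249×3.43) = 0.008032 K/W
R_total = 0.1749 K/W
Q = ΔT/R_total = 124/0.1749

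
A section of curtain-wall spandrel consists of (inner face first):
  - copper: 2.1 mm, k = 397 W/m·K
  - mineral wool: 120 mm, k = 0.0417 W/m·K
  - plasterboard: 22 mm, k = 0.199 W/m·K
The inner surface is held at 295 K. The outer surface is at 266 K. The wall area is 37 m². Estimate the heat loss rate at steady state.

Q ≈ 359 W

Using the resistance-network approach (series):
R_copper = L/(kA) = 0.0021/(397×37) = 1.43×10^-7 K/W
R_mineral wool = L/(kA) = 0.12/(0.0417×37) = 0.07778 K/W
R_plasterboard = L/(kA) = 0.022/(0.199×37) = 0.002988 K/W
R_total = 0.08076 K/W
Q = ΔT / R_total = 29 / 0.08076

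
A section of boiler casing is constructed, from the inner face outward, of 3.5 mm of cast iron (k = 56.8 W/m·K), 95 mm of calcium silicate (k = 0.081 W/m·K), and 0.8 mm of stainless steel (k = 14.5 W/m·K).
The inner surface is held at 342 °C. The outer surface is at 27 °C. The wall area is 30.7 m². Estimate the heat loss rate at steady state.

Series thermal resistances:
R_cast iron = L/(kA) = 0.0035/(56.8×30.7) = 2.007×10^-6 K/W
R_calcium silicate = L/(kA) = 0.095/(0.081×30.7) = 0.0382 K/W
R_stainless steel = L/(kA) = 0.0008/(14.5×30.7) = 1.797×10^-6 K/W
R_total = 0.03821 K/W
Q = ΔT / R_total = 315 / 0.03821

Q ≈ 8240 W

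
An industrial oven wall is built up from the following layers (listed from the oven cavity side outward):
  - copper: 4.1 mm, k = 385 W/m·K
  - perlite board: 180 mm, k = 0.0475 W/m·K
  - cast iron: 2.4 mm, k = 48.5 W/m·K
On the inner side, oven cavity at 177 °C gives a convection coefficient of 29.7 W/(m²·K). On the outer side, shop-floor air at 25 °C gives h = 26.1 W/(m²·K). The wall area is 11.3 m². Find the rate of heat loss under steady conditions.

Q ≈ 445 W

Model the wall as resistances in series:
R_inner film = 1/(h_i·A) = 1/(29.7×11.3) = 0.00298 K/W
R_copper = L/(kA) = 0.0041/(385×11.3) = 9.424×10^-7 K/W
R_perlite board = L/(kA) = 0.18/(0.0475×11.3) = 0.3354 K/W
R_cast iron = L/(kA) = 0.0024/(48.5×11.3) = 4.379×10^-6 K/W
R_outer film = 1/(h_o·A) = 1/(26.1×11.3) = 0.003391 K/W
R_total = 0.3417 K/W
Q = ΔT / R_total = 152 / 0.3417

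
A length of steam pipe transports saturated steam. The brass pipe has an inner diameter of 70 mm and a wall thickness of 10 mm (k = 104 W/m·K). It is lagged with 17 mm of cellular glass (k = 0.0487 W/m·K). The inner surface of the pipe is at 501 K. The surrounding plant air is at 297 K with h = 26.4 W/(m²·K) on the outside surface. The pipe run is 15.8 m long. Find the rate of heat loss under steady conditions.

Q ≈ 2820 W

Treating each annulus and film as a series resistance:
R_brass pipe wall = ln(45/35)/(2π×104×15.8) = 2.434×10^-5 K/W
R_cellular glass = ln(62/45)/(2π×0.0487×15.8) = 0.06629 K/W
R_outer film = 1/(h_o·2πr_oL) = 1/(26.4×2π×0.062×15.8) = 0.006154 K/W
R_total = 0.07246 K/W
Q = ΔT/R_total = 204/0.07246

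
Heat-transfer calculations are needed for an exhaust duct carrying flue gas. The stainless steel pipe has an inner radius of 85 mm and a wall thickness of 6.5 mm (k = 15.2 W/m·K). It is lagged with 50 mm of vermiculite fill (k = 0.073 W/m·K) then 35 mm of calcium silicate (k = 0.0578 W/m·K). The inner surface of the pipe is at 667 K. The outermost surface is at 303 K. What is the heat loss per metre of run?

Per-layer cylindrical resistances, series-summed:
R_stainless steel pipe wall = ln(91.5/85)/(2π×15.2×1) = 7.716×10^-4 K/W
R_vermiculite fill = ln(141.5/91.5)/(2π×0.073×1) = 0.9505 K/W
R_calcium silicate = ln(176.5/141.5)/(2π×0.0578×1) = 0.6086 K/W
R_total = 1.56 K/W
Q = ΔT/R_total = 364/1.56

q′ ≈ 233 W/m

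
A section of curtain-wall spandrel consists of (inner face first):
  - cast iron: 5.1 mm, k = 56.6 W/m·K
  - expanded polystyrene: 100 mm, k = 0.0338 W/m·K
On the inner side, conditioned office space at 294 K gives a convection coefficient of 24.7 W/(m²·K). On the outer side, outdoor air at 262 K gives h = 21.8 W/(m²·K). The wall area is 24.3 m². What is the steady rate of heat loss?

Q ≈ 255 W

Thermal resistances in series:
R_inner film = 1/(h_i·A) = 1/(24.7×24.3) = 0.001666 K/W
R_cast iron = L/(kA) = 0.0051/(56.6×24.3) = 3.708×10^-6 K/W
R_expanded polystyrene = L/(kA) = 0.1/(0.0338×24.3) = 0.1218 K/W
R_outer film = 1/(h_o·A) = 1/(21.8×24.3) = 0.001888 K/W
R_total = 0.1253 K/W
Q = ΔT / R_total = 32 / 0.1253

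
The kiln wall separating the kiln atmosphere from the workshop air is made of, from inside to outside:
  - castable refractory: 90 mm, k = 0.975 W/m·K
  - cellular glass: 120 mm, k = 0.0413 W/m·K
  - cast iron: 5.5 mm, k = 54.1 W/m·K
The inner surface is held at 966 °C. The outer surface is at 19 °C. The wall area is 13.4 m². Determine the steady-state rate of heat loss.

Thermal resistances in series:
R_castable refractory = L/(kA) = 0.09/(0.975×13.4) = 0.006889 K/W
R_cellular glass = L/(kA) = 0.12/(0.0413×13.4) = 0.2168 K/W
R_cast iron = L/(kA) = 0.0055/(54.1×13.4) = 7.587×10^-6 K/W
R_total = 0.2237 K/W
Q = ΔT / R_total = 947 / 0.2237

Q ≈ 4230 W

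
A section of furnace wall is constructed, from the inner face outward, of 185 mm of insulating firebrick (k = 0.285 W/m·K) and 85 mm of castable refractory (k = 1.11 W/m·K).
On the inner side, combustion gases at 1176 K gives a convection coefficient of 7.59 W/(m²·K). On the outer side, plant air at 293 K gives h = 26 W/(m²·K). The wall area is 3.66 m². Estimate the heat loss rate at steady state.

Q ≈ 3610 W

Using the resistance-network approach (series):
R_inner film = 1/(h_i·A) = 1/(7.59×3.66) = 0.036 K/W
R_insulating firebrick = L/(kA) = 0.185/(0.285×3.66) = 0.1774 K/W
R_castable refractory = L/(kA) = 0.085/(1.11×3.66) = 0.02092 K/W
R_outer film = 1/(h_o·A) = 1/(26×3.66) = 0.01051 K/W
R_total = 0.2448 K/W
Q = ΔT / R_total = 883 / 0.2448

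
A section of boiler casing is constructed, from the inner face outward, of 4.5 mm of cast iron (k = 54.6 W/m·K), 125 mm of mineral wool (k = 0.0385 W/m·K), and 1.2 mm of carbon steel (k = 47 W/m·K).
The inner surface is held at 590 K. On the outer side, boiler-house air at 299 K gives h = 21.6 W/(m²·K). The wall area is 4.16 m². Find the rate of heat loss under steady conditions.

Treating each layer as a thermal resistance in series:
R_cast iron = L/(kA) = 0.0045/(54.6×4.16) = 1.981×10^-5 K/W
R_mineral wool = L/(kA) = 0.125/(0.0385×4.16) = 0.7805 K/W
R_carbon steel = L/(kA) = 0.0012/(47×4.16) = 6.137×10^-6 K/W
R_outer film = 1/(h_o·A) = 1/(21.6×4.16) = 0.01113 K/W
R_total = 0.7916 K/W
Q = ΔT / R_total = 291 / 0.7916

Q ≈ 368 W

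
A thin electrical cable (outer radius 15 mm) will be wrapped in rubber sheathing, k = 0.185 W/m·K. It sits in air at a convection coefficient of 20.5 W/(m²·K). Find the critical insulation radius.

r_cr ≈ 9.02 mm

For a cylinder r_cr = k/h = 0.185/20.5
r_cr = 9.02 mm; since the bare radius (15 mm) is above r_cr, any added insulation will reduce heat loss.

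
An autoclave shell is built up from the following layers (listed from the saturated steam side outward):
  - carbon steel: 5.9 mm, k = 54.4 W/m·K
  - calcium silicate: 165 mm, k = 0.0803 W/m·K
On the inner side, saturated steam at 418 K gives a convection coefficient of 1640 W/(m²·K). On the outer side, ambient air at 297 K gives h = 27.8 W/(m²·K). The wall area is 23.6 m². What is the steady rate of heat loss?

Q ≈ 1370 W

Using the resistance-network approach (series):
R_inner film = 1/(h_i·A) = 1/(1640×23.6) = 2.584×10^-5 K/W
R_carbon steel = L/(kA) = 0.0059/(54.4×23.6) = 4.596×10^-6 K/W
R_calcium silicate = L/(kA) = 0.165/(0.0803×23.6) = 0.08707 K/W
R_outer film = 1/(h_o·A) = 1/(27.8×23.6) = 0.001524 K/W
R_total = 0.08862 K/W
Q = ΔT / R_total = 121 / 0.08862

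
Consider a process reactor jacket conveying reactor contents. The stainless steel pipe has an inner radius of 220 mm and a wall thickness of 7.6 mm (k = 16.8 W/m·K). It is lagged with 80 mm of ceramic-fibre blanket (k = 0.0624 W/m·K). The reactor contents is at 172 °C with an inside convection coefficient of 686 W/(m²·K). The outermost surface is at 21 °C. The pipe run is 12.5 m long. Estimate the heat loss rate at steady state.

For a radial system each layer contributes R = ln(r_out/r_in)/(2πkL); films add R = 1/(hA).
R_inner film = 1/(h_i·2πr₁L) = 1/(686×2π×0.22×12.5) = 8.437×10^-5 K/W
R_stainless steel pipe wall = ln(227.6/220)/(2π×16.8×12.5) = 2.574×10^-5 K/W
R_ceramic-fibre blanket = ln(307.6/227.6)/(2π×0.0624×12.5) = 0.06146 K/W
R_total = 0.06157 K/W
Q = ΔT/R_total = 151/0.06157

Q ≈ 2450 W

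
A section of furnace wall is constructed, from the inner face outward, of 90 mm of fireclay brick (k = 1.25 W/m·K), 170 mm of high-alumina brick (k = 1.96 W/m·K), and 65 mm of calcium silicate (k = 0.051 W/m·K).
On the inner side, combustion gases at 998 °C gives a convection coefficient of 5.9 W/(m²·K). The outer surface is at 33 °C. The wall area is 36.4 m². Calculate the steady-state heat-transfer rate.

Q ≈ 21900 W

Treating each layer as a thermal resistance in series:
R_inner film = 1/(h_i·A) = 1/(5.9×36.4) = 0.004656 K/W
R_fireclay brick = L/(kA) = 0.09/(1.25×36.4) = 0.001978 K/W
R_high-alumina brick = L/(kA) = 0.17/(1.96×36.4) = 0.002383 K/W
R_calcium silicate = L/(kA) = 0.065/(0.051×36.4) = 0.03501 K/W
R_total = 0.04403 K/W
Q = ΔT / R_total = 965 / 0.04403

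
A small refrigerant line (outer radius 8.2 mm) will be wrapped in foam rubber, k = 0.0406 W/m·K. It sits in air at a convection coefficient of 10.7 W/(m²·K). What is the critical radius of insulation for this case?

r_cr ≈ 3.79 mm

For a cylinder r_cr = k/h = 0.0406/10.7
r_cr = 3.79 mm; since the bare radius (8.2 mm) is above r_cr, any added insulation will reduce heat loss.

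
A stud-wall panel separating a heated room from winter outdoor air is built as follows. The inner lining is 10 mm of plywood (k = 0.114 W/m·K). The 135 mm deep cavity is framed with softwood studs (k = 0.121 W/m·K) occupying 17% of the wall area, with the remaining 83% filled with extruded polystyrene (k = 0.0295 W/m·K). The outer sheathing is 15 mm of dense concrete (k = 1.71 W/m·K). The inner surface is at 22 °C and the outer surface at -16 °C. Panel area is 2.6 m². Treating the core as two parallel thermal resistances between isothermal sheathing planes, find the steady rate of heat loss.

Sheathing layers in series; stud and cavity paths in parallel between them.
R_inner = 0.01/(0.114×2.6) = 0.03374 K/W
R_stud  = 0.135/(0.121×0.17×2.6) = 2.524 K/W
R_cav   = 0.135/(0.0295×0.83×2.6) = 2.121 K/W
1/R_core = 1/R_stud + 1/R_cav → R_core = 1.152 K/W
R_outer = 0.015/(1.71×2.6) = 0.003374 K/W
R_total = 1.19 K/W
Q = ΔT/R_total = 38/1.19

Q ≈ 31.9 W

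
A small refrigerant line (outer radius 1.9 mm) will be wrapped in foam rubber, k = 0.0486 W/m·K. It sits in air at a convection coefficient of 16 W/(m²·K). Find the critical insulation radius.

r_cr ≈ 3.04 mm

For a cylinder r_cr = k/h = 0.0486/16
r_cr = 3.04 mm; since the bare radius (1.9 mm) is below r_cr, adding a thin layer of insulation will *increase* heat loss.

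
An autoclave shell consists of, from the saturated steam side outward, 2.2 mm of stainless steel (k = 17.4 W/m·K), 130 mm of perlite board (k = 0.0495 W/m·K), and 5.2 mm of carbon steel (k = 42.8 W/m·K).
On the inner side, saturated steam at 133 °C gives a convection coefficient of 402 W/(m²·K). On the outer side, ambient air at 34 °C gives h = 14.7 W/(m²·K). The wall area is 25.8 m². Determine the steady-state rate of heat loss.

Treating each layer as a thermal resistance in series:
R_inner film = 1/(h_i·A) = 1/(402×25.8) = 9.642×10^-5 K/W
R_stainless steel = L/(kA) = 0.0022/(17.4×25.8) = 4.901×10^-6 K/W
R_perlite board = L/(kA) = 0.13/(0.0495×25.8) = 0.1018 K/W
R_carbon steel = L/(kA) = 0.0052/(42.8×25.8) = 4.709×10^-6 K/W
R_outer film = 1/(h_o·A) = 1/(14.7×25.8) = 0.002637 K/W
R_total = 0.1045 K/W
Q = ΔT / R_total = 99 / 0.1045

Q ≈ 947 W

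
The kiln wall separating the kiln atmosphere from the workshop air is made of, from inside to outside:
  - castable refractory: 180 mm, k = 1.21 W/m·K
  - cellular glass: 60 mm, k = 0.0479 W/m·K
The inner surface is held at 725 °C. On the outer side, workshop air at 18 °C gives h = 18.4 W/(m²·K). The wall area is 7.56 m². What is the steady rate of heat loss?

Q ≈ 3670 W

Model the wall as resistances in series:
R_castable refractory = L/(kA) = 0.18/(1.21×7.56) = 0.01968 K/W
R_cellular glass = L/(kA) = 0.06/(0.0479×7.56) = 0.1657 K/W
R_outer film = 1/(h_o·A) = 1/(18.4×7.56) = 0.007189 K/W
R_total = 0.1926 K/W
Q = ΔT / R_total = 707 / 0.1926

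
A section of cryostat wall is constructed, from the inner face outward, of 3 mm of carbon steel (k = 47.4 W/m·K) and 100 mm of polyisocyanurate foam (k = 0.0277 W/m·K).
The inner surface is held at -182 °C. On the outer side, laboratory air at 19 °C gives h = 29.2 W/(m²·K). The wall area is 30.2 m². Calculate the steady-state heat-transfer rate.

Using the resistance-network approach (series):
R_carbon steel = L/(kA) = 0.003/(47.4×30.2) = 2.096×10^-6 K/W
R_polyisocyanurate foam = L/(kA) = 0.1/(0.0277×30.2) = 0.1195 K/W
R_outer film = 1/(h_o·A) = 1/(29.2×30.2) = 0.001134 K/W
R_total = 0.1207 K/W
Q = ΔT / R_total = 201 / 0.1207

Q ≈ 1670 W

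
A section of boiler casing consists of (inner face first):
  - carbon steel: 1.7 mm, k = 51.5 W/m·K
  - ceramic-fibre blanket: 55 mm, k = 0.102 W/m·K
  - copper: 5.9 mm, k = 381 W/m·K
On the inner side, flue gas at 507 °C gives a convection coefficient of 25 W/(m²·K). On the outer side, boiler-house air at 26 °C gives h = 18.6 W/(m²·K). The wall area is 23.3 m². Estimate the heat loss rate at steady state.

Treating each layer as a thermal resistance in series:
R_inner film = 1/(h_i·A) = 1/(25×23.3) = 0.001717 K/W
R_carbon steel = L/(kA) = 0.0017/(51.5×23.3) = 1.417×10^-6 K/W
R_ceramic-fibre blanket = L/(kA) = 0.055/(0.102×23.3) = 0.02314 K/W
R_copper = L/(kA) = 0.0059/(381×23.3) = 6.646×10^-7 K/W
R_outer film = 1/(h_o·A) = 1/(18.6×23.3) = 0.002307 K/W
R_total = 0.02717 K/W
Q = ΔT / R_total = 481 / 0.02717

Q ≈ 17700 W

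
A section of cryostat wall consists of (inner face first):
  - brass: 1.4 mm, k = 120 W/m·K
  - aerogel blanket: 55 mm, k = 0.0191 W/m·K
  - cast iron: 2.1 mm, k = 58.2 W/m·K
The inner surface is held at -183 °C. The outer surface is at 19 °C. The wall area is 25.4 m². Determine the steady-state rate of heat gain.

Q ≈ 1780 W

Using the resistance-network approach (series):
R_brass = L/(kA) = 0.0014/(120×25.4) = 4.593×10^-7 K/W
R_aerogel blanket = L/(kA) = 0.055/(0.0191×25.4) = 0.1134 K/W
R_cast iron = L/(kA) = 0.0021/(58.2×25.4) = 1.421×10^-6 K/W
R_total = 0.1134 K/W
Q = ΔT / R_total = 202 / 0.1134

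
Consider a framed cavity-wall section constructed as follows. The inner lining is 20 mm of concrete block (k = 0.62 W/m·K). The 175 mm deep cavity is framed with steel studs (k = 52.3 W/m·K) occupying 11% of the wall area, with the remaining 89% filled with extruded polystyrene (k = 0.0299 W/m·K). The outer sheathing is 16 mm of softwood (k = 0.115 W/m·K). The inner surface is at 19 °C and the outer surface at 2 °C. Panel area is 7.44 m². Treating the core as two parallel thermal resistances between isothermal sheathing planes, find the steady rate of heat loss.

Q ≈ 627 W

Sheathing layers in series; stud and cavity paths in parallel between them.
R_inner = 0.02/(0.62×7.44) = 0.004336 K/W
R_stud  = 0.175/(52.3×0.11×7.44) = 0.004089 K/W
R_cav   = 0.175/(0.0299×0.89×7.44) = 0.8839 K/W
1/R_core = 1/R_stud + 1/R_cav → R_core = 0.00407 K/W
R_outer = 0.016/(0.115×7.44) = 0.0187 K/W
R_total = 0.02711 K/W
Q = ΔT/R_total = 17/0.02711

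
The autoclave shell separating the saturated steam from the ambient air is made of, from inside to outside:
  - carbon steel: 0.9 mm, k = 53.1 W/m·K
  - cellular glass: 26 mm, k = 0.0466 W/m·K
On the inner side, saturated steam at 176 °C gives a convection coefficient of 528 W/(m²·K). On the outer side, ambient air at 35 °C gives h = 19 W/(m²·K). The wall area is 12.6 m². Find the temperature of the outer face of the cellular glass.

T ≈ 47.1 °C

Thermal resistances in series:
R_inner film = 1/(h_i·A) = 1/(528×12.6) = 1.503×10^-4 K/W
R_carbon steel = L/(kA) = 0.0009/(53.1×12.6) = 1.345×10^-6 K/W
R_cellular glass = L/(kA) = 0.026/(0.0466×12.6) = 0.04428 K/W
R_outer film = 1/(h_o·A) = 1/(19×12.6) = 0.004177 K/W
R_total = 0.04861 K/W;  Q = ΔT/R_total = 141/0.04861 = 2901 W
T_interface = T_inner − Q·ΣR(inner→interface) = 176 − 2900×0.04443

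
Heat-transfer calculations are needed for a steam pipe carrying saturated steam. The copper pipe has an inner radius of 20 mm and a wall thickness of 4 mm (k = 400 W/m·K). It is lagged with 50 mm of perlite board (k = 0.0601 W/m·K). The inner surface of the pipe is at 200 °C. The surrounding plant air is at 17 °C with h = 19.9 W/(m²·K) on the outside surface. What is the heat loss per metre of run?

Per-layer cylindrical resistances, series-summed:
R_copper pipe wall = ln(24/20)/(2π×400×1) = 7.254×10^-5 K/W
R_perlite board = ln(74/24)/(2π×0.0601×1) = 2.982 K/W
R_outer film = 1/(h_o·2πr_oL) = 1/(19.9×2π×0.074×1) = 0.1081 K/W
R_total = 3.09 K/W
Q = ΔT/R_total = 183/3.09

q′ ≈ 59.2 W/m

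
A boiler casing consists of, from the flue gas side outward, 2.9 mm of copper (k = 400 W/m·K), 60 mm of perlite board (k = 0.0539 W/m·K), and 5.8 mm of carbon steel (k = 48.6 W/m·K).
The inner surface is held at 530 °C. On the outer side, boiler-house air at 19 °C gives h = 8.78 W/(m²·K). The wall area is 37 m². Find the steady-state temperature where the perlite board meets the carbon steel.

Using the resistance-network approach (series):
R_copper = L/(kA) = 0.0029/(400×37) = 1.959×10^-7 K/W
R_perlite board = L/(kA) = 0.06/(0.0539×37) = 0.03009 K/W
R_carbon steel = L/(kA) = 0.0058/(48.6×37) = 3.225×10^-6 K/W
R_outer film = 1/(h_o·A) = 1/(8.78×37) = 0.003078 K/W
R_total = 0.03317 K/W;  Q = ΔT/R_total = 511/0.03317 = 15410 W
T_interface = T_inner − Q·ΣR(inner→interface) = 530 − 15400×0.03009

T ≈ 66.5 °C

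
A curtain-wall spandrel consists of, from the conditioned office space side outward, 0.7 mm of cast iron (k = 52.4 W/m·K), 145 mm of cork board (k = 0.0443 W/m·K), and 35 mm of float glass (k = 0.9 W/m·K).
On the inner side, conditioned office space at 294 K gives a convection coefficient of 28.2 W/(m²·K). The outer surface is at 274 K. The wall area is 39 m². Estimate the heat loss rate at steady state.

Using the resistance-network approach (series):
R_inner film = 1/(h_i·A) = 1/(28.2×39) = 9.093×10^-4 K/W
R_cast iron = L/(kA) = 0.0007/(52.4×39) = 3.425×10^-7 K/W
R_cork board = L/(kA) = 0.145/(0.0443×39) = 0.08393 K/W
R_float glass = L/(kA) = 0.035/(0.9×39) = 9.972×10^-4 K/W
R_total = 0.08583 K/W
Q = ΔT / R_total = 20 / 0.08583

Q ≈ 233 W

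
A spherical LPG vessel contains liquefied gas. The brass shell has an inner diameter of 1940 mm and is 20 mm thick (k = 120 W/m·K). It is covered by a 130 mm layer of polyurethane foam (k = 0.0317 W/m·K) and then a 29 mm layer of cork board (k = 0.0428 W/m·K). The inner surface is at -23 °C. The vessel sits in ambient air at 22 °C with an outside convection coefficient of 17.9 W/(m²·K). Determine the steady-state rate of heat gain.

Radial (spherical) resistances in series:
R_brass shell = (1/0.97 − 1/0.99)/(4π×120) = 1.381×10^-5 K/W
R_polyurethane foam = (1/0.99 − 1/1.12)/(4π×0.0317) = 0.2943 K/W
R_cork board = (1/1.12 − 1/1.149)/(4π×0.0428) = 0.0419 K/W
R_outer film = 1/(h·4πr_o²) = 1/(17.9×4π×1.149²) = 0.003367 K/W
R_total = 0.3396 K/W
Q = ΔT/R_total = 45/0.3396

Q ≈ 133 W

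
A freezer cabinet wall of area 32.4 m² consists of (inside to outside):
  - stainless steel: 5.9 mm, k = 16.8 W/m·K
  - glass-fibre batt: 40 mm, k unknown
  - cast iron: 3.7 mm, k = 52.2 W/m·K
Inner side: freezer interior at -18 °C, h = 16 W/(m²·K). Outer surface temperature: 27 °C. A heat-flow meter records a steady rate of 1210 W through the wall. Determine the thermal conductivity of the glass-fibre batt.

Treating each layer as a thermal resistance in series:
R_inner film = 1/(h_i·A) = 1/(16×32.4) = 0.001929 K/W
R_stainless steel = L/(kA) = 0.0059/(16.8×32.4) = 1.084×10^-5 K/W
R_cast iron = L/(kA) = 0.0037/(52.2×32.4) = 2.188×10^-6 K/W
Sum of known resistances R_other = 0.001942 K/W
Total R = ΔT/Q = 45/1210 = 0.03719 K/W
R_glass-fibre batt = R_total − R_other = 0.03525 K/W
k = L/(R·A) = 0.04/(0.03525×32.4)

k ≈ 0.035 W/(m·K)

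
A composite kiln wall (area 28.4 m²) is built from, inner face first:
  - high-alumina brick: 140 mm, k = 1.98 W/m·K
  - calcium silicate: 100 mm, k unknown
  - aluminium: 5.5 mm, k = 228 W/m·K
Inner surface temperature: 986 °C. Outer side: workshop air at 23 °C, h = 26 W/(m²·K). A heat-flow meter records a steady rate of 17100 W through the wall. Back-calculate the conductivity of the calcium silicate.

k ≈ 0.0671 W/(m·K)

Using the resistance-network approach (series):
R_high-alumina brick = L/(kA) = 0.14/(1.98×28.4) = 0.00249 K/W
R_aluminium = L/(kA) = 0.0055/(228×28.4) = 8.494×10^-7 K/W
R_outer film = 1/(h_o·A) = 1/(26×28.4) = 0.001354 K/W
Sum of known resistances R_other = 0.003845 K/W
Total R = ΔT/Q = 963/17100 = 0.05632 K/W
R_calcium silicate = R_total − R_other = 0.05247 K/W
k = L/(R·A) = 0.1/(0.05247×28.4)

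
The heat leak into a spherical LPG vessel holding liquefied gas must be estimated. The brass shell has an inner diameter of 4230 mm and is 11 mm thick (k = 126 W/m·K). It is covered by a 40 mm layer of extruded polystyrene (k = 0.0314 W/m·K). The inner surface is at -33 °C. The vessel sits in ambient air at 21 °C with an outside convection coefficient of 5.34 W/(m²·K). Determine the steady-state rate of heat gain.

Q ≈ 2140 W

Radial (spherical) resistances in series:
R_brass shell = (1/2.115 − 1/2.126)/(4π×126) = 1.545×10^-6 K/W
R_extruded polystyrene = (1/2.126 − 1/2.166)/(4π×0.0314) = 0.02201 K/W
R_outer film = 1/(h·4πr_o²) = 1/(5.34×4π×2.166²) = 0.003176 K/W
R_total = 0.02519 K/W
Q = ΔT/R_total = 54/0.02519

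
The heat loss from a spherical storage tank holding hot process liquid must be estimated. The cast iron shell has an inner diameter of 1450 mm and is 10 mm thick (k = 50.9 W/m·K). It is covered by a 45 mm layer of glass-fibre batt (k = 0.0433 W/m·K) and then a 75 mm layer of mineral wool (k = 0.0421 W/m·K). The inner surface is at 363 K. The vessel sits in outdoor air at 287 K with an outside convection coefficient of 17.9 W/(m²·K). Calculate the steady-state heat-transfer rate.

Q ≈ 209 W

Radial (spherical) resistances in series:
R_cast iron shell = (1/0.725 − 1/0.735)/(4π×50.9) = 2.934×10^-5 K/W
R_glass-fibre batt = (1/0.735 − 1/0.78)/(4π×0.0433) = 0.1443 K/W
R_mineral wool = (1/0.78 − 1/0.855)/(4π×0.0421) = 0.2126 K/W
R_outer film = 1/(h·4πr_o²) = 1/(17.9×4π×0.855²) = 0.006081 K/W
R_total = 0.3629 K/W
Q = ΔT/R_total = 76/0.3629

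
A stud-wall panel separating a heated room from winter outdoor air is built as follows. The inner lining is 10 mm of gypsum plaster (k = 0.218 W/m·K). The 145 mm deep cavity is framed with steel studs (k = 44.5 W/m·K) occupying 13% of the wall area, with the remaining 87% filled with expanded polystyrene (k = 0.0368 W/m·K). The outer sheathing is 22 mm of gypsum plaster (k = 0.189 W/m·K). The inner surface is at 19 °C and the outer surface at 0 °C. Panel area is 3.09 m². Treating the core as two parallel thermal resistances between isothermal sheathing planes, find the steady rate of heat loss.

Sheathing layers in series; stud and cavity paths in parallel between them.
R_inner = 0.01/(0.218×3.09) = 0.01485 K/W
R_stud  = 0.145/(44.5×0.13×3.09) = 0.008112 K/W
R_cav   = 0.145/(0.0368×0.87×3.09) = 1.466 K/W
1/R_core = 1/R_stud + 1/R_cav → R_core = 0.008067 K/W
R_outer = 0.022/(0.189×3.09) = 0.03767 K/W
R_total = 0.06058 K/W
Q = ΔT/R_total = 19/0.06058

Q ≈ 314 W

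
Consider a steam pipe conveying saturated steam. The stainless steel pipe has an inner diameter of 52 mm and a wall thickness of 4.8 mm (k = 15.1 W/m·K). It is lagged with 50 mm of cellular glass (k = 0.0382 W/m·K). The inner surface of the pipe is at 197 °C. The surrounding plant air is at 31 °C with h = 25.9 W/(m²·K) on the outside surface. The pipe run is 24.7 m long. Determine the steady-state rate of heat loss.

Q ≈ 1000 W

Radial resistances (cylindrical: R_cond = ln(r_o/r_i)/(2πkL), R_conv = 1/(h·2πrL)):
R_stainless steel pipe wall = ln(30.8/26)/(2π×15.1×24.7) = 7.229×10^-5 K/W
R_cellular glass = ln(80.8/30.8)/(2π×0.0382×24.7) = 0.1627 K/W
R_outer film = 1/(h_o·2πr_oL) = 1/(25.9×2π×0.0808×24.7) = 0.003079 K/W
R_total = 0.1658 K/W
Q = ΔT/R_total = 166/0.1658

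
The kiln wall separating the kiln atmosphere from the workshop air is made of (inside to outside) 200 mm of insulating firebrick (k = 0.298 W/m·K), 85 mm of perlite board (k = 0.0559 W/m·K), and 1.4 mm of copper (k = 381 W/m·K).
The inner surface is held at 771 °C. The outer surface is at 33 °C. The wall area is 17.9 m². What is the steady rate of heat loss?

Model the wall as resistances in series:
R_insulating firebrick = L/(kA) = 0.2/(0.298×17.9) = 0.03749 K/W
R_perlite board = L/(kA) = 0.085/(0.0559×17.9) = 0.08495 K/W
R_copper = L/(kA) = 0.0014/(381×17.9) = 2.053×10^-7 K/W
R_total = 0.1224 K/W
Q = ΔT / R_total = 738 / 0.1224

Q ≈ 6030 W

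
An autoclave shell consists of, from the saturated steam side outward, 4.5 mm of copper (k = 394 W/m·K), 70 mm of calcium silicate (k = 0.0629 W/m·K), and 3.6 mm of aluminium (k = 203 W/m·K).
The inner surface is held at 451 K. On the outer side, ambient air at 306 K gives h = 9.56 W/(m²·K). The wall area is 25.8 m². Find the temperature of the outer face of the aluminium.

Thermal resistances in series:
R_copper = L/(kA) = 0.0045/(394×25.8) = 4.427×10^-7 K/W
R_calcium silicate = L/(kA) = 0.07/(0.0629×25.8) = 0.04313 K/W
R_aluminium = L/(kA) = 0.0036/(203×25.8) = 6.874×10^-7 K/W
R_outer film = 1/(h_o·A) = 1/(9.56×25.8) = 0.004054 K/W
R_total = 0.04719 K/W;  Q = ΔT/R_total = 145/0.04719 = 3073 W
T_interface = T_inner − Q·ΣR(inner→interface) = 451 − 3070×0.04314

T ≈ 318 K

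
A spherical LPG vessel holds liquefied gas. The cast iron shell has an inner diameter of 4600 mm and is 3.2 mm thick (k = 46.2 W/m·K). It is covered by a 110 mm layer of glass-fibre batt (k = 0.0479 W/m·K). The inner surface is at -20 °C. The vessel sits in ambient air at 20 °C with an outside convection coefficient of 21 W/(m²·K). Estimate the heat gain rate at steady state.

Q ≈ 1190 W

Each spherical layer contributes R = (1/r_i − 1/r_o)/(4πk):
R_cast iron shell = (1/2.3 − 1/2.3032)/(4π×46.2) = 1.04×10^-6 K/W
R_glass-fibre batt = (1/2.3032 − 1/2.4132)/(4π×0.0479) = 0.03288 K/W
R_outer film = 1/(h·4πr_o²) = 1/(21×4π×2.4132²) = 6.507×10^-4 K/W
R_total = 0.03353 K/W
Q = ΔT/R_total = 40/0.03353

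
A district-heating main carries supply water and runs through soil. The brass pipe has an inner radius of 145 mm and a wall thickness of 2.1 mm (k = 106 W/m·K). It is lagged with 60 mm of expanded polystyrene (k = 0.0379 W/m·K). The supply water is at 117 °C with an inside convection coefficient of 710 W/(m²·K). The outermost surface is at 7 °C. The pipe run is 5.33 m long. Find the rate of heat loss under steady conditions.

For a radial system each layer contributes R = ln(r_out/r_in)/(2πkL); films add R = 1/(hA).
R_inner film = 1/(h_i·2πr₁L) = 1/(710×2π×0.145×5.33) = 2.9×10^-4 K/W
R_brass pipe wall = ln(147.1/145)/(2π×106×5.33) = 4.051×10^-6 K/W
R_expanded polystyrene = ln(207.1/147.1)/(2π×0.0379×5.33) = 0.2695 K/W
R_total = 0.2698 K/W
Q = ΔT/R_total = 110/0.2698

Q ≈ 408 W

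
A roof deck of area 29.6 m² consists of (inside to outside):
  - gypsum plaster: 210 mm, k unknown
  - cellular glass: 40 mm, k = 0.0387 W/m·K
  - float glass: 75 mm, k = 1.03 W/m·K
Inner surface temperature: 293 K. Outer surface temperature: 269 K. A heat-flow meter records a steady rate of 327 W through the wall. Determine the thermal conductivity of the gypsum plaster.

Model the wall as resistances in series:
R_cellular glass = L/(kA) = 0.04/(0.0387×29.6) = 0.03492 K/W
R_float glass = L/(kA) = 0.075/(1.03×29.6) = 0.00246 K/W
Sum of known resistances R_other = 0.03738 K/W
Total R = ΔT/Q = 24/327 = 0.07339 K/W
R_gypsum plaster = R_total − R_other = 0.03602 K/W
k = L/(R·A) = 0.21/(0.03602×29.6)

k ≈ 0.197 W/(m·K)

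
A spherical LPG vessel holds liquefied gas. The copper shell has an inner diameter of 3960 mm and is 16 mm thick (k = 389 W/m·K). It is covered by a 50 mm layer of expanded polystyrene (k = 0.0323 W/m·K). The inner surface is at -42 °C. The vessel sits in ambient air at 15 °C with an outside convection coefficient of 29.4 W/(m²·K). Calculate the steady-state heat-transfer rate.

For a spherical shell R = (1/r₁ − 1/r₂)/(4πk); film R = 1/(h·4πr²). In series:
R_copper shell = (1/1.98 − 1/1.996)/(4π×389) = 8.282×10^-7 K/W
R_expanded polystyrene = (1/1.996 − 1/2.046)/(4π×0.0323) = 0.03016 K/W
R_outer film = 1/(h·4πr_o²) = 1/(29.4×4π×2.046²) = 6.466×10^-4 K/W
R_total = 0.03081 K/W
Q = ΔT/R_total = 57/0.03081

Q ≈ 1850 W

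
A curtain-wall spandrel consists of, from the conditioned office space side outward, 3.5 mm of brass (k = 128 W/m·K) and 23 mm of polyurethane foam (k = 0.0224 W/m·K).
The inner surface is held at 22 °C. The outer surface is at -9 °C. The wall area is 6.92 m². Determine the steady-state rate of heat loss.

Model the wall as resistances in series:
R_brass = L/(kA) = 0.0035/(128×6.92) = 3.951×10^-6 K/W
R_polyurethane foam = L/(kA) = 0.023/(0.0224×6.92) = 0.1484 K/W
R_total = 0.1484 K/W
Q = ΔT / R_total = 31 / 0.1484

Q ≈ 209 W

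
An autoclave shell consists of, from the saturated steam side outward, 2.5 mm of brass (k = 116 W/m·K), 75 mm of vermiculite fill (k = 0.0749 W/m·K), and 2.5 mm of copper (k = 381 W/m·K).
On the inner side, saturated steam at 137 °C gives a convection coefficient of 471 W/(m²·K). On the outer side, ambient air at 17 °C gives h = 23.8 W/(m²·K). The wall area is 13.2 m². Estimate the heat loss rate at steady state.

Series thermal resistances:
R_inner film = 1/(h_i·A) = 1/(471×13.2) = 1.608×10^-4 K/W
R_brass = L/(kA) = 0.0025/(116×13.2) = 1.633×10^-6 K/W
R_vermiculite fill = L/(kA) = 0.075/(0.0749×13.2) = 0.07586 K/W
R_copper = L/(kA) = 0.0025/(381×13.2) = 4.971×10^-7 K/W
R_outer film = 1/(h_o·A) = 1/(23.8×13.2) = 0.003183 K/W
R_total = 0.0792 K/W
Q = ΔT / R_total = 120 / 0.0792

Q ≈ 1520 W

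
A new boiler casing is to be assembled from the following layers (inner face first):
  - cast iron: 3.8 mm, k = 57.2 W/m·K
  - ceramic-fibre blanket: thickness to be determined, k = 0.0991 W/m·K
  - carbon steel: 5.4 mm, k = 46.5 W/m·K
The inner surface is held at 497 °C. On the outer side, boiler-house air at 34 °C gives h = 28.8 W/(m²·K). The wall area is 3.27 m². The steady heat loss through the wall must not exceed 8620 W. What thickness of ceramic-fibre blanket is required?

L ≈ 13.9 mm

Treating each layer as a thermal resistance in series:
R_cast iron = L/(kA) = 0.0038/(57.2×3.27) = 2.032×10^-5 K/W
R_carbon steel = L/(kA) = 0.0054/(46.5×3.27) = 3.551×10^-5 K/W
R_outer film = 1/(h_o·A) = 1/(28.8×3.27) = 0.01062 K/W
Sum of the known resistances R_other = 0.01067 K/W
Required total resistance R_tot = ΔT/Q_allow = 463/8620 = 0.05371 K/W
R_ceramic-fibre blanket = R_tot − R_other = 0.04304 K/W
L = R·k·A = 0.04304×0.0991×3.27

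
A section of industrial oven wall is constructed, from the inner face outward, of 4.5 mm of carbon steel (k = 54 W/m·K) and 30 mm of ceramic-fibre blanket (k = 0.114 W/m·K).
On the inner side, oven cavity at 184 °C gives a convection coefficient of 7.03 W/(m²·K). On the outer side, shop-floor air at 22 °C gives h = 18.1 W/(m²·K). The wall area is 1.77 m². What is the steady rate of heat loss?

Q ≈ 622 W

Using the resistance-network approach (series):
R_inner film = 1/(h_i·A) = 1/(7.03×1.77) = 0.08037 K/W
R_carbon steel = L/(kA) = 0.0045/(54×1.77) = 4.708×10^-5 K/W
R_ceramic-fibre blanket = L/(kA) = 0.03/(0.114×1.77) = 0.1487 K/W
R_outer film = 1/(h_o·A) = 1/(18.1×1.77) = 0.03121 K/W
R_total = 0.2603 K/W
Q = ΔT / R_total = 162 / 0.2603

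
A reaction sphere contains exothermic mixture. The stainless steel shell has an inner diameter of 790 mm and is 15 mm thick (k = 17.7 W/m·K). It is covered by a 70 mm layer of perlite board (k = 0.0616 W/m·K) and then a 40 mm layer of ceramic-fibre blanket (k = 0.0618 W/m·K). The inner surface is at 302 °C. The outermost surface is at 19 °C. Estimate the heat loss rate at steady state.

For a spherical shell R = (1/r₁ − 1/r₂)/(4πk); film R = 1/(h·4πr²). In series:
R_stainless steel shell = (1/0.395 − 1/0.41)/(4π×17.7) = 4.164×10^-4 K/W
R_perlite board = (1/0.41 − 1/0.48)/(4π×0.0616) = 0.4595 K/W
R_ceramic-fibre blanket = (1/0.48 − 1/0.52)/(4π×0.0618) = 0.2064 K/W
R_total = 0.6663 K/W
Q = ΔT/R_total = 283/0.6663

Q ≈ 425 W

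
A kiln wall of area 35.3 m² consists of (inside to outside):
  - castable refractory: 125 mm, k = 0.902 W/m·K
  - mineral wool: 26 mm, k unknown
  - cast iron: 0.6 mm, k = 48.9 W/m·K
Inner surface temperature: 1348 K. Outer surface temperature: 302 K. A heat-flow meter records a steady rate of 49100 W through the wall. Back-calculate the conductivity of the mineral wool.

Thermal resistances in series:
R_castable refractory = L/(kA) = 0.125/(0.902×35.3) = 0.003926 K/W
R_cast iron = L/(kA) = 0.0006/(48.9×35.3) = 3.476×10^-7 K/W
Sum of known resistances R_other = 0.003926 K/W
Total R = ΔT/Q = 1046/49100 = 0.0213 K/W
R_mineral wool = R_total − R_other = 0.01738 K/W
k = L/(R·A) = 0.026/(0.01738×35.3)

k ≈ 0.0424 W/(m·K)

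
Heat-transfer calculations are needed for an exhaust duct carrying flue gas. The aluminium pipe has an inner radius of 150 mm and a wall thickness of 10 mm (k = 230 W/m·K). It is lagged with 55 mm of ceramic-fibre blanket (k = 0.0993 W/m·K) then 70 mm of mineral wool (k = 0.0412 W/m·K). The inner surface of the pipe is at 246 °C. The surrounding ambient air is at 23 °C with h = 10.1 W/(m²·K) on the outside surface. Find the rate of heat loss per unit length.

q′ ≈ 138 W/m

Cylindrical conduction, so R = ln(r₂/r₁)/(2πkL) per layer, in series:
R_aluminium pipe wall = ln(160/150)/(2π×230×1) = 4.466×10^-5 K/W
R_ceramic-fibre blanket = ln(215/160)/(2π×0.0993×1) = 0.4736 K/W
R_mineral wool = ln(285/215)/(2π×0.0412×1) = 1.089 K/W
R_outer film = 1/(h_o·2πr_oL) = 1/(10.1×2π×0.285×1) = 0.05529 K/W
R_total = 1.618 K/W
Q = ΔT/R_total = 223/1.618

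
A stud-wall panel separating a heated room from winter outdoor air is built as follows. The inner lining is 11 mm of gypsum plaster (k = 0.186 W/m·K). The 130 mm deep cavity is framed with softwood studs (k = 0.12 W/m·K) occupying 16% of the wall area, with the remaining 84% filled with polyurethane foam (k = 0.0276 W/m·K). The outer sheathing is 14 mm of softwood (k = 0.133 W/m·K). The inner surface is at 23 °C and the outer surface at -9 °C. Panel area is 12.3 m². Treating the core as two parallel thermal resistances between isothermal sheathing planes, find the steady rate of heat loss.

Q ≈ 122 W

Sheathing layers in series; stud and cavity paths in parallel between them.
R_inner = 0.011/(0.186×12.3) = 0.004808 K/W
R_stud  = 0.13/(0.12×0.16×12.3) = 0.5505 K/W
R_cav   = 0.13/(0.0276×0.84×12.3) = 0.4559 K/W
1/R_core = 1/R_stud + 1/R_cav → R_core = 0.2494 K/W
R_outer = 0.014/(0.133×12.3) = 0.008558 K/W
R_total = 0.2627 K/W
Q = ΔT/R_total = 32/0.2627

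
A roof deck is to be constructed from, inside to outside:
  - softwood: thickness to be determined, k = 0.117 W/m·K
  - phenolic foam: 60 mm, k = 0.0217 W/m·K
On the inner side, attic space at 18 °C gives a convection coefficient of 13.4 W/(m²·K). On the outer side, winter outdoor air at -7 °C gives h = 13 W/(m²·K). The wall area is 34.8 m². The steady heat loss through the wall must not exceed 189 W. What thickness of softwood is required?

L ≈ 197 mm

Treating each layer as a thermal resistance in series:
R_inner film = 1/(h_i·A) = 1/(13.4×34.8) = 0.002144 K/W
R_phenolic foam = L/(kA) = 0.06/(0.0217×34.8) = 0.07945 K/W
R_outer film = 1/(h_o·A) = 1/(13×34.8) = 0.00221 K/W
Sum of the known resistances R_other = 0.08381 K/W
Required total resistance R_tot = ΔT/Q_allow = 25/189 = 0.1323 K/W
R_softwood = R_tot − R_other = 0.04847 K/W
L = R·k·A = 0.04847×0.117×34.8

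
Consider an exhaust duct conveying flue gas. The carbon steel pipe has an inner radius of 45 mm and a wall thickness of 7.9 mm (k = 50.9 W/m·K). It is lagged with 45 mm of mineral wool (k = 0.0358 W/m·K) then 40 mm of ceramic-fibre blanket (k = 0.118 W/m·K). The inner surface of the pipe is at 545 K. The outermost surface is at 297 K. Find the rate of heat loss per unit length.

q′ ≈ 77.5 W/m

Radial resistances (cylindrical: R_cond = ln(r_o/r_i)/(2πkL), R_conv = 1/(h·2πrL)):
R_carbon steel pipe wall = ln(52.9/45)/(2π×50.9×1) = 5.057×10^-4 K/W
R_mineral wool = ln(97.9/52.9)/(2π×0.0358×1) = 2.737 K/W
R_ceramic-fibre blanket = ln(137.9/97.9)/(2π×0.118×1) = 0.4621 K/W
R_total = 3.199 K/W
Q = ΔT/R_total = 248/3.199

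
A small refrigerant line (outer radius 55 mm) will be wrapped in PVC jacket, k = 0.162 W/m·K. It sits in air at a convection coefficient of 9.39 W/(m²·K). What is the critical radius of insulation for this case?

For a cylinder r_cr = k/h = 0.162/9.39
r_cr = 17.3 mm; since the bare radius (55 mm) is above r_cr, any added insulation will reduce heat loss.

r_cr ≈ 17.3 mm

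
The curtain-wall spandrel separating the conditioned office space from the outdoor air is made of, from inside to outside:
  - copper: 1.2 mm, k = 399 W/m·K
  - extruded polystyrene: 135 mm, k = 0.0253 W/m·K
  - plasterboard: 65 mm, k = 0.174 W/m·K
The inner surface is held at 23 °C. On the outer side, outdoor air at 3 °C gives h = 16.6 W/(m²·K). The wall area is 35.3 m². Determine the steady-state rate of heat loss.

Q ≈ 122 W

Model the wall as resistances in series:
R_copper = L/(kA) = 0.0012/(399×35.3) = 8.52×10^-8 K/W
R_extruded polystyrene = L/(kA) = 0.135/(0.0253×35.3) = 0.1512 K/W
R_plasterboard = L/(kA) = 0.065/(0.174×35.3) = 0.01058 K/W
R_outer film = 1/(h_o·A) = 1/(16.6×35.3) = 0.001707 K/W
R_total = 0.1634 K/W
Q = ΔT / R_total = 20 / 0.1634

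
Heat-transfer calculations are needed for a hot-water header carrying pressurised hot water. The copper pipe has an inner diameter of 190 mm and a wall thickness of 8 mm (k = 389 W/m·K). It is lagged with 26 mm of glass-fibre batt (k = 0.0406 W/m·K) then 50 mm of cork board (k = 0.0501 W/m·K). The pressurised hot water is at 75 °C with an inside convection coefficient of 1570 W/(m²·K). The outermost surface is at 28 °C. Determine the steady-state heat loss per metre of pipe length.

Cylindrical conduction, so R = ln(r₂/r₁)/(2πkL) per layer, in series:
R_inner film = 1/(h_i·2πr₁L) = 1/(1570×2π×0.095×1) = 0.001067 K/W
R_copper pipe wall = ln(103/95)/(2π×389×1) = 3.308×10^-5 K/W
R_glass-fibre batt = ln(129/103)/(2π×0.0406×1) = 0.8823 K/W
R_cork board = ln(179/129)/(2π×0.0501×1) = 1.041 K/W
R_total = 1.924 K/W
Q = ΔT/R_total = 47/1.924

q′ ≈ 24.4 W/m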